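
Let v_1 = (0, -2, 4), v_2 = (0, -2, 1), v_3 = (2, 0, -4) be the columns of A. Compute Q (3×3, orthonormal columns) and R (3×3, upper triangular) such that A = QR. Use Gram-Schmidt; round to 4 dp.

v_1 = (0, -2, 4); ‖v_1‖ = 4.4721, so q_1 = (0.0000, -0.4472, 0.8944).
q_1·v_2 = 0.0000·0 + (-0.4472)·(-2) + 0.8944·1 = 1.7889.
u_2 = v_2 − 1.7889·q_1 = (0.0000, -1.2000, -0.6000).
‖u_2‖ = 1.3416, so q_2 = (0.0000, -0.8944, -0.4472).
q_1·v_3 = 0.0000·2 + (-0.4472)·0 + 0.8944·(-4) = -3.5777; q_2·v_3 = 0.0000·2 + (-0.8944)·0 + (-0.4472)·(-4) = 1.7889.
u_3 = v_3 + 3.5777·q_1 − 1.7889·q_2 = (2.0000, 0.0000, 0.0000).
‖u_3‖ = 2.0000, so q_3 = (1.0000, 0.0000, 0.0000).

Q = [[0.0000, 0.0000, 1.0000], [-0.4472, -0.8944, 0.0000], [0.8944, -0.4472, 0.0000]], R = [[4.4721, 1.7889, -3.5777], [0.0000, 1.3416, 1.7889], [0.0000, 0.0000, 2.0000]]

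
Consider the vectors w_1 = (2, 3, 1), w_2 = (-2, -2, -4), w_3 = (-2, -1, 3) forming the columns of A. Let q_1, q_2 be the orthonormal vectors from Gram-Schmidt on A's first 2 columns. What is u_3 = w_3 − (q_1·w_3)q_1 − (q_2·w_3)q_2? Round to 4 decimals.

w_1 = (2, 3, 1); ‖w_1‖ = 3.7417, so q_1 = (0.5345, 0.8018, 0.2673).
q_1·w_2 = 0.5345·(-2) + 0.8018·(-2) + 0.2673·(-4) = -3.7417.
u_2 = w_2 + 3.7417·q_1 = (0.0000, 1.0000, -3.0000).
‖u_2‖ = 3.1623, so q_2 = (0.0000, 0.3162, -0.9487).
q_1·w_3 = 0.5345·(-2) + 0.8018·(-1) + 0.2673·3 = -1.0690; q_2·w_3 = 0.0000·(-2) + 0.3162·(-1) + (-0.9487)·3 = -3.1623.
u_3 = w_3 + 1.0690·q_1 + 3.1623·q_2 = (-1.4286, 0.8571, 0.2857).

u_3 = (-1.4286, 0.8571, 0.2857)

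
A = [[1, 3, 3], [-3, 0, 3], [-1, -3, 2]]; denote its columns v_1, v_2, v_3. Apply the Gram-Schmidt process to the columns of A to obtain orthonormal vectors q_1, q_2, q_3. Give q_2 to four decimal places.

q_2 = (0.6396, 0.4264, -0.6396)

v_1 = (1, -3, -1); ‖v_1‖ = 3.3166, so q_1 = (0.3015, -0.9045, -0.3015).
q_1·v_2 = 0.3015·3 + (-0.9045)·0 + (-0.3015)·(-3) = 1.8091.
u_2 = v_2 − 1.8091·q_1 = (2.4545, 1.6364, -2.4545).
‖u_2‖ = 3.8376, so q_2 = (0.6396, 0.4264, -0.6396).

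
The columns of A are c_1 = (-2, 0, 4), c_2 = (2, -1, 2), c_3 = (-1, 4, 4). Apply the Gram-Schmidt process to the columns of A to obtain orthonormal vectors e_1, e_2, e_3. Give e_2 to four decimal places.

e_2 = (0.8381, -0.3492, 0.4191)

c_1 = (-2, 0, 4); ‖c_1‖ = 4.4721, so e_1 = (-0.4472, 0.0000, 0.8944).
e_1·c_2 = (-0.4472)·2 + 0.0000·(-1) + 0.8944·2 = 0.8944.
u_2 = c_2 − 0.8944·e_1 = (2.4000, -1.0000, 1.2000).
‖u_2‖ = 2.8636, so e_2 = (0.8381, -0.3492, 0.4191).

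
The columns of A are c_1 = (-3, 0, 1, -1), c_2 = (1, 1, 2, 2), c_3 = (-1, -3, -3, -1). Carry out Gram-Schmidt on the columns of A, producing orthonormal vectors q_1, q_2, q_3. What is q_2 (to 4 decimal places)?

q_2 = (0.0600, 0.3300, 0.7500, 0.5700)

c_1 = (-3, 0, 1, -1); ‖c_1‖ = 3.3166, so q_1 = (-0.9045, 0.0000, 0.3015, -0.3015).
q_1·c_2 = (-0.9045)·1 + 0.0000·1 + 0.3015·2 + (-0.3015)·2 = -0.9045.
u_2 = c_2 + 0.9045·q_1 = (0.1818, 1.0000, 2.2727, 1.7273).
‖u_2‖ = 3.0302, so q_2 = (0.0600, 0.3300, 0.7500, 0.5700).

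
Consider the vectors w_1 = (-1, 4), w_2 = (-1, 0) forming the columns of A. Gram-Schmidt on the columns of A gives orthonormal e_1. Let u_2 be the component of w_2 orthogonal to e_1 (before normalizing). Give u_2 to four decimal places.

u_2 = (-0.9412, -0.2353)

w_1 = (-1, 4); ‖w_1‖ = 4.1231, so e_1 = (-0.2425, 0.9701).
e_1·w_2 = (-0.2425)·(-1) + 0.9701·0 = 0.2425.
u_2 = w_2 − 0.2425·e_1 = (-0.9412, -0.2353).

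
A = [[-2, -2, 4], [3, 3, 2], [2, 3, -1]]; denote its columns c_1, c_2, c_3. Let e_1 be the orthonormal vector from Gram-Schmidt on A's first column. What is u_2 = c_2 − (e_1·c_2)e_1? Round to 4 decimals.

u_2 = (0.2353, -0.3529, 0.7647)

c_1 = (-2, 3, 2); ‖c_1‖ = 4.1231, so e_1 = (-0.4851, 0.7276, 0.4851).
e_1·c_2 = (-0.4851)·(-2) + 0.7276·3 + 0.4851·3 = 4.6082.
u_2 = c_2 − 4.6082·e_1 = (0.2353, -0.3529, 0.7647).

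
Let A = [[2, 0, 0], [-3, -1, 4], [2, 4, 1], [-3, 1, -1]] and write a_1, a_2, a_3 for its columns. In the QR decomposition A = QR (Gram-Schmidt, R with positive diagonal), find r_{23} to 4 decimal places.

r_{23} = 0.2927

a_1 = (2, -3, 2, -3); ‖a_1‖ = 5.0990, so e_1 = (0.3922, -0.5883, 0.3922, -0.5883).
e_1·a_2 = 0.3922·0 + (-0.5883)·(-1) + 0.3922·4 + (-0.5883)·1 = 1.5689.
u_2 = a_2 − 1.5689·e_1 = (-0.6154, -0.0769, 3.3846, 1.9231).
‖u_2‖ = 3.9419, so e_2 = (-0.1561, -0.0195, 0.8586, 0.4879).
r_{23} = e_2·a_3 = 0.2927.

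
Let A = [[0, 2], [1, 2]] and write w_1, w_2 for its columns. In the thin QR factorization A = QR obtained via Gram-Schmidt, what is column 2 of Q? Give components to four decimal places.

e_1 = w_1/‖w_1‖ = (0, 1)/1.0000 = (0.0000, 1.0000).
r_{12} = e_1·w_2 = 2.0000.
u_2 = w_2 − 2.0000·e_1 = (2.0000, 0.0000).
‖u_2‖ = 2.0000, so e_2 = (1.0000, 0.0000).

e_2 = (1.0000, 0.0000)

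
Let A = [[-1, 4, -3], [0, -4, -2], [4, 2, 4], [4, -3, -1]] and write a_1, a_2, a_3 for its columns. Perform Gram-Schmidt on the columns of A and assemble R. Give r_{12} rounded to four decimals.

r_{12} = -1.3926

a_1 = (-1, 0, 4, 4); ‖a_1‖ = 5.7446, so q_1 = (-0.1741, 0.0000, 0.6963, 0.6963).
r_{12} = q_1·a_2 = -1.3926.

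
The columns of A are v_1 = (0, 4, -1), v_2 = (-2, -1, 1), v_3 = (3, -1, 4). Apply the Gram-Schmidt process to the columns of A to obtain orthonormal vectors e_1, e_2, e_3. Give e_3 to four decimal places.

v_1 = (0, 4, -1); ‖v_1‖ = 4.1231, so e_1 = (0.0000, 0.9701, -0.2425).
e_1·v_2 = 0.0000·(-2) + 0.9701·(-1) + (-0.2425)·1 = -1.2127.
u_2 = v_2 + 1.2127·e_1 = (-2.0000, 0.1765, 0.7059).
‖u_2‖ = 2.1282, so e_2 = (-0.9397, 0.0829, 0.3317).
e_1·v_3 = 0.0000·3 + 0.9701·(-1) + (-0.2425)·4 = -1.9403; e_2·v_3 = (-0.9397)·3 + 0.0829·(-1) + 0.3317·4 = -1.5755.
u_3 = v_3 + 1.9403·e_1 + 1.5755·e_2 = (1.5195, 1.0130, 4.0519).
‖u_3‖ = 4.4445, so e_3 = (0.3419, 0.2279, 0.9117).

e_3 = (0.3419, 0.2279, 0.9117)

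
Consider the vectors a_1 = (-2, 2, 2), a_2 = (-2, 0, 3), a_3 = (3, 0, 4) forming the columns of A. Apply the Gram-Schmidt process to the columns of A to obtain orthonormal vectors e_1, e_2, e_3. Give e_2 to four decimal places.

e_2 = (-0.1543, -0.7715, 0.6172)

e_1 = a_1/‖a_1‖ = (-2, 2, 2)/3.4641 = (-0.5774, 0.5774, 0.5774).
r_{12} = e_1·a_2 = 2.8868.
u_2 = a_2 − 2.8868·e_1 = (-0.3333, -1.6667, 1.3333).
‖u_2‖ = 2.1602, so e_2 = (-0.1543, -0.7715, 0.6172).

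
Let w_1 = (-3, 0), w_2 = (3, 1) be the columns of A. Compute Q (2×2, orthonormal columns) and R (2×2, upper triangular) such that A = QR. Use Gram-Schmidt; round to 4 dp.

Q = [[-1.0000, 0.0000], [0.0000, 1.0000]], R = [[3.0000, -3.0000], [0.0000, 1.0000]]

w_1 = (-3, 0); ‖w_1‖ = 3.0000, so e_1 = (-1.0000, 0.0000).
e_1·w_2 = (-1.0000)·3 + 0.0000·1 = -3.0000.
u_2 = w_2 + 3.0000·e_1 = (0.0000, 1.0000).
‖u_2‖ = 1.0000, so e_2 = (0.0000, 1.0000).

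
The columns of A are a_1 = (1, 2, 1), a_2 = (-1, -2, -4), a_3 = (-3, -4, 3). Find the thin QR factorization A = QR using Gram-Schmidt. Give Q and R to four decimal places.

a_1 = (1, 2, 1); ‖a_1‖ = 2.4495, so e_1 = (0.4082, 0.8165, 0.4082).
e_1·a_2 = 0.4082·(-1) + 0.8165·(-2) + 0.4082·(-4) = -3.6742.
u_2 = a_2 + 3.6742·e_1 = (0.5000, 1.0000, -2.5000).
‖u_2‖ = 2.7386, so e_2 = (0.1826, 0.3651, -0.9129).
e_1·a_3 = 0.4082·(-3) + 0.8165·(-4) + 0.4082·3 = -3.2660; e_2·a_3 = 0.1826·(-3) + 0.3651·(-4) + (-0.9129)·3 = -4.7469.
u_3 = a_3 + 3.2660·e_1 + 4.7469·e_2 = (-0.8000, 0.4000, 0.0000).
‖u_3‖ = 0.8944, so e_3 = (-0.8944, 0.4472, 0.0000).

Q = [[0.4082, 0.1826, -0.8944], [0.8165, 0.3651, 0.4472], [0.4082, -0.9129, 0.0000]], R = [[2.4495, -3.6742, -3.2660], [0.0000, 2.7386, -4.7469], [0.0000, 0.0000, 0.8944]]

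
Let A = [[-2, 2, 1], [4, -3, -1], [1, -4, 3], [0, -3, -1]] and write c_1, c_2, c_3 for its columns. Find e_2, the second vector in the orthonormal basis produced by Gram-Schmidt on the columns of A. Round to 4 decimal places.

e_2 = (0.0219, 0.1860, -0.7000, -0.6891)

c_1 = (-2, 4, 1, 0); ‖c_1‖ = 4.5826, so e_1 = (-0.4364, 0.8729, 0.2182, 0.0000).
e_1·c_2 = (-0.4364)·2 + 0.8729·(-3) + 0.2182·(-4) + 0.0000·(-3) = -4.3644.
u_2 = c_2 + 4.3644·e_1 = (0.0952, 0.8095, -3.0476, -3.0000).
‖u_2‖ = 4.3534, so e_2 = (0.0219, 0.1860, -0.7000, -0.6891).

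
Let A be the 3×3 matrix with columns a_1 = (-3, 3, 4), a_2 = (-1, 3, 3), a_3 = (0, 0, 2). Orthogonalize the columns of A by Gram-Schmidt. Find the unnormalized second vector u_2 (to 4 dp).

u_2 = (1.1176, 0.8824, 0.1765)

e_1 = a_1/‖a_1‖ = (-3, 3, 4)/5.8310 = (-0.5145, 0.5145, 0.6860).
r_{12} = e_1·a_2 = 4.1160.
u_2 = a_2 − 4.1160·e_1 = (1.1176, 0.8824, 0.1765).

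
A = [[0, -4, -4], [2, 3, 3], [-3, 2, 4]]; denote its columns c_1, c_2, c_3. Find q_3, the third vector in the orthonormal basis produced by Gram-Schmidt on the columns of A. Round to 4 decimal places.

q_3 = (0.6695, 0.6180, 0.4120)

c_1 = (0, 2, -3); ‖c_1‖ = 3.6056, so q_1 = (0.0000, 0.5547, -0.8321).
q_1·c_2 = 0.0000·(-4) + 0.5547·3 + (-0.8321)·2 = 0.0000.
u_2 = c_2 + 0.0000·q_1 = (-4.0000, 3.0000, 2.0000).
‖u_2‖ = 5.3852, so q_2 = (-0.7428, 0.5571, 0.3714).
q_1·c_3 = 0.0000·(-4) + 0.5547·3 + (-0.8321)·4 = -1.6641; q_2·c_3 = (-0.7428)·(-4) + 0.5571·3 + 0.3714·4 = 6.1279.
u_3 = c_3 + 1.6641·q_1 − 6.1279·q_2 = (0.5517, 0.5093, 0.3395).
‖u_3‖ = 0.8240, so q_3 = (0.6695, 0.6180, 0.4120).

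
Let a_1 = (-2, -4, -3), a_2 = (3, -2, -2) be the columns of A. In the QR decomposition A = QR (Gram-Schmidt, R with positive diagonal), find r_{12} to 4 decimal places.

e_1 = a_1/‖a_1‖ = (-2, -4, -3)/5.3852 = (-0.3714, -0.7428, -0.5571).
r_{12} = e_1·a_2 = 1.4856.

r_{12} = 1.4856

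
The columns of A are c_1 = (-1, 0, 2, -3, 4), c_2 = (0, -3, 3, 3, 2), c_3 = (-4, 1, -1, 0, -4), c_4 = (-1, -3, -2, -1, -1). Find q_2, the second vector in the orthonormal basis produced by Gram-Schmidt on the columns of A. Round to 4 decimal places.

q_2 = (0.0303, -0.5462, 0.4855, 0.6372, 0.2428)

c_1 = (-1, 0, 2, -3, 4); ‖c_1‖ = 5.4772, so q_1 = (-0.1826, 0.0000, 0.3651, -0.5477, 0.7303).
q_1·c_2 = (-0.1826)·0 + 0.0000·(-3) + 0.3651·3 + (-0.5477)·3 + 0.7303·2 = 0.9129.
u_2 = c_2 − 0.9129·q_1 = (0.1667, -3.0000, 2.6667, 3.5000, 1.3333).
‖u_2‖ = 5.4924, so q_2 = (0.0303, -0.5462, 0.4855, 0.6372, 0.2428).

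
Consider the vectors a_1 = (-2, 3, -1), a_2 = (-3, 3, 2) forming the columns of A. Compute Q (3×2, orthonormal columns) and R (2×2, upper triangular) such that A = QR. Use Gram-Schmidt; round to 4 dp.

Q = [[-0.5345, -0.3627], [0.8018, 0.0680], [-0.2673, 0.9294]], R = [[3.7417, 3.4744], [0.0000, 3.1510]]

q_1 = a_1/‖a_1‖ = (-2, 3, -1)/3.7417 = (-0.5345, 0.8018, -0.2673).
r_{12} = q_1·a_2 = 3.4744.
u_2 = a_2 − 3.4744·q_1 = (-1.1429, 0.2143, 2.9286).
‖u_2‖ = 3.1510, so q_2 = (-0.3627, 0.0680, 0.9294).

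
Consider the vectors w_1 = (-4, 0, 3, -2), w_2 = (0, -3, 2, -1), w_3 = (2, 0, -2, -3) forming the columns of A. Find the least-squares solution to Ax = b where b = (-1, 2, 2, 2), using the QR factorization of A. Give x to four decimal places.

x = (0.1367, -0.4114, -0.6657)

w_1 = (-4, 0, 3, -2); ‖w_1‖ = 5.3852, so e_1 = (-0.7428, 0.0000, 0.5571, -0.3714).
e_1·w_2 = (-0.7428)·0 + 0.0000·(-3) + 0.5571·2 + (-0.3714)·(-1) = 1.4856.
u_2 = w_2 − 1.4856·e_1 = (1.1034, -3.0000, 1.1724, -0.4483).
‖u_2‖ = 3.4341, so e_2 = (0.3213, -0.8736, 0.3414, -0.1305).
e_1·w_3 = (-0.7428)·2 + 0.0000·0 + 0.5571·(-2) + (-0.3714)·(-3) = -1.4856; e_2·w_3 = 0.3213·2 + (-0.8736)·0 + 0.3414·(-2) + (-0.1305)·(-3) = 0.3514.
u_3 = w_3 + 1.4856·e_1 − 0.3514·e_2 = (0.7836, 0.3070, -1.2924, -3.5058).
‖u_3‖ = 3.8301, so e_3 = (0.2046, 0.0802, -0.3374, -0.9153).
Qᵀb = (1.1142, -1.6468, -2.5498).
Back-substitute: x_3 = -2.5498/3.8301 = -0.6657.
x_2 = (-1.6468 − 0.3514·(-0.6657))/3.4341 = -0.4114.
x_1 = (1.1142 − 1.4856·(-0.4114) + 1.4856·(-0.6657))/5.3852 = 0.1367.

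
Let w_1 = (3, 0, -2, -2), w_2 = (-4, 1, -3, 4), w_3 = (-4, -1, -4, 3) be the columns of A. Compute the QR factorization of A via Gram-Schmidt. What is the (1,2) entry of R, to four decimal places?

q_1 = w_1/‖w_1‖ = (3, 0, -2, -2)/4.1231 = (0.7276, 0.0000, -0.4851, -0.4851).
r_{12} = q_1·w_2 = -3.3955.

r_{12} = -3.3955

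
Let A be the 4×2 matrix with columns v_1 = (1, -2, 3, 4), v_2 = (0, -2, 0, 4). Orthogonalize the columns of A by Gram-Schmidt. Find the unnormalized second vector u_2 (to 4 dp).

u_2 = (-0.6667, -0.6667, -2.0000, 1.3333)

v_1 = (1, -2, 3, 4); ‖v_1‖ = 5.4772, so q_1 = (0.1826, -0.3651, 0.5477, 0.7303).
q_1·v_2 = 0.1826·0 + (-0.3651)·(-2) + 0.5477·0 + 0.7303·4 = 3.6515.
u_2 = v_2 − 3.6515·q_1 = (-0.6667, -0.6667, -2.0000, 1.3333).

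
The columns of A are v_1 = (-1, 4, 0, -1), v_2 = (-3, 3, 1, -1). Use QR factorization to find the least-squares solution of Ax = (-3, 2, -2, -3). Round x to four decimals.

v_1 = (-1, 4, 0, -1); ‖v_1‖ = 4.2426, so q_1 = (-0.2357, 0.9428, 0.0000, -0.2357).
q_1·v_2 = (-0.2357)·(-3) + 0.9428·3 + 0.0000·1 + (-0.2357)·(-1) = 3.7712.
u_2 = v_2 − 3.7712·q_1 = (-2.1111, -0.5556, 1.0000, -0.1111).
‖u_2‖ = 2.4037, so q_2 = (-0.8783, -0.2311, 0.4160, -0.0462).
Qᵀb = (3.2998, 1.4792).
Back-substitute: x_2 = 1.4792/2.4037 = 0.6154.
x_1 = (3.2998 − 3.7712·0.6154)/4.2426 = 0.2308.

x = (0.2308, 0.6154)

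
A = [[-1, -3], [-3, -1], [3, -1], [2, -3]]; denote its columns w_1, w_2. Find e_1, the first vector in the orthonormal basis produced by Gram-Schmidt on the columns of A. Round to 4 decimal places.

w_1 = (-1, -3, 3, 2); ‖w_1‖ = 4.7958, so e_1 = (-0.2085, -0.6255, 0.6255, 0.4170).

e_1 = (-0.2085, -0.6255, 0.6255, 0.4170)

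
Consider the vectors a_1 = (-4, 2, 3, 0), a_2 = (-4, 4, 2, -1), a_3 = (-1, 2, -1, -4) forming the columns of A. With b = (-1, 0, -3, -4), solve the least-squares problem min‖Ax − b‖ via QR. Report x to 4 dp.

x = (0.3078, -0.6757, 1.2691)

a_1 = (-4, 2, 3, 0); ‖a_1‖ = 5.3852, so e_1 = (-0.7428, 0.3714, 0.5571, 0.0000).
e_1·a_2 = (-0.7428)·(-4) + 0.3714·4 + 0.5571·2 + 0.0000·(-1) = 5.5709.
u_2 = a_2 − 5.5709·e_1 = (0.1379, 1.9310, -1.1034, -1.0000).
‖u_2‖ = 2.4424, so e_2 = (0.0565, 0.7906, -0.4518, -0.4094).
e_1·a_3 = (-0.7428)·(-1) + 0.3714·2 + 0.5571·(-1) + 0.0000·(-4) = 0.9285; e_2·a_3 = 0.0565·(-1) + 0.7906·2 + (-0.4518)·(-1) + (-0.4094)·(-4) = 3.6142.
u_3 = a_3 − 0.9285·e_1 − 3.6142·e_2 = (-0.5145, -1.2023, 0.1156, -2.5202).
‖u_3‖ = 2.8417, so e_3 = (-0.1810, -0.4231, 0.0407, -0.8869).
Qᵀb = (-0.9285, 2.9366, 3.6065).
Back-substitute: x_3 = 3.6065/2.8417 = 1.2691.
x_2 = (2.9366 − 3.6142·1.2691)/2.4424 = -0.6757.
x_1 = (-0.9285 − 5.5709·(-0.6757) − 0.9285·1.2691)/5.3852 = 0.3078.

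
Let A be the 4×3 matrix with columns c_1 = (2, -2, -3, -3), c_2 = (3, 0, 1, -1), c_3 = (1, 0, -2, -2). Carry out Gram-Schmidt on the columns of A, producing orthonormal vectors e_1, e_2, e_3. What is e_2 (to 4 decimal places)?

c_1 = (2, -2, -3, -3); ‖c_1‖ = 5.0990, so e_1 = (0.3922, -0.3922, -0.5883, -0.5883).
e_1·c_2 = 0.3922·3 + (-0.3922)·0 + (-0.5883)·1 + (-0.5883)·(-1) = 1.1767.
u_2 = c_2 − 1.1767·e_1 = (2.5385, 0.4615, 1.6923, -0.3077).
‖u_2‖ = 3.1009, so e_2 = (0.8186, 0.1488, 0.5458, -0.0992).

e_2 = (0.8186, 0.1488, 0.5458, -0.0992)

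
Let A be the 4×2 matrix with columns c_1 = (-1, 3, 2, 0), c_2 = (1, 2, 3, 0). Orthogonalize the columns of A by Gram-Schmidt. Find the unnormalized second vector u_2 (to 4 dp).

u_2 = (1.7857, -0.3571, 1.4286, 0.0000)

c_1 = (-1, 3, 2, 0); ‖c_1‖ = 3.7417, so e_1 = (-0.2673, 0.8018, 0.5345, 0.0000).
e_1·c_2 = (-0.2673)·1 + 0.8018·2 + 0.5345·3 + 0.0000·0 = 2.9399.
u_2 = c_2 − 2.9399·e_1 = (1.7857, -0.3571, 1.4286, 0.0000).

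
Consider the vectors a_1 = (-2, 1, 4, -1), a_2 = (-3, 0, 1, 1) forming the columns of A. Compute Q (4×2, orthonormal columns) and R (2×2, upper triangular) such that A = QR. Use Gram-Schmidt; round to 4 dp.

a_1 = (-2, 1, 4, -1); ‖a_1‖ = 4.6904, so q_1 = (-0.4264, 0.2132, 0.8528, -0.2132).
q_1·a_2 = (-0.4264)·(-3) + 0.2132·0 + 0.8528·1 + (-0.2132)·1 = 1.9188.
u_2 = a_2 − 1.9188·q_1 = (-2.1818, -0.4091, -0.6364, 1.4091).
‖u_2‖ = 2.7052, so q_2 = (-0.8065, -0.1512, -0.2352, 0.5209).

Q = [[-0.4264, -0.8065], [0.2132, -0.1512], [0.8528, -0.2352], [-0.2132, 0.5209]], R = [[4.6904, 1.9188], [0.0000, 2.7052]]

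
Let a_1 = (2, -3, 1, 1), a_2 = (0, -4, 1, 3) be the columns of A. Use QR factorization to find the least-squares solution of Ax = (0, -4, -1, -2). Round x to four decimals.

x = (0.6716, -0.0672)

a_1 = (2, -3, 1, 1); ‖a_1‖ = 3.8730, so e_1 = (0.5164, -0.7746, 0.2582, 0.2582).
e_1·a_2 = 0.5164·0 + (-0.7746)·(-4) + 0.2582·1 + 0.2582·3 = 4.1312.
u_2 = a_2 − 4.1312·e_1 = (-2.1333, -0.8000, -0.0667, 1.9333).
‖u_2‖ = 2.9889, so e_2 = (-0.7138, -0.2677, -0.0223, 0.6468).
Qᵀb = (2.3238, -0.2007).
Back-substitute: x_2 = -0.2007/2.9889 = -0.0672.
x_1 = (2.3238 − 4.1312·(-0.0672))/3.8730 = 0.6716.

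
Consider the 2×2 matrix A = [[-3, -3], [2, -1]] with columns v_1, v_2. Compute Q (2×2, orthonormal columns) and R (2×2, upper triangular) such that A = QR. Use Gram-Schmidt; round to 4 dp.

Q = [[-0.8321, -0.5547], [0.5547, -0.8321]], R = [[3.6056, 1.9415], [0.0000, 2.4962]]

v_1 = (-3, 2); ‖v_1‖ = 3.6056, so e_1 = (-0.8321, 0.5547).
e_1·v_2 = (-0.8321)·(-3) + 0.5547·(-1) = 1.9415.
u_2 = v_2 − 1.9415·e_1 = (-1.3846, -2.0769).
‖u_2‖ = 2.4962, so e_2 = (-0.5547, -0.8321).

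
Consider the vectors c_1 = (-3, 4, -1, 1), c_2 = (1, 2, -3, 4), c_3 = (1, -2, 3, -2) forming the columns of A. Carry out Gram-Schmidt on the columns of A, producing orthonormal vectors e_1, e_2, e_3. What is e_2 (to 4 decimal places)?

e_2 = (0.4698, 0.0447, -0.5146, 0.7159)

c_1 = (-3, 4, -1, 1); ‖c_1‖ = 5.1962, so e_1 = (-0.5774, 0.7698, -0.1925, 0.1925).
e_1·c_2 = (-0.5774)·1 + 0.7698·2 + (-0.1925)·(-3) + 0.1925·4 = 2.3094.
u_2 = c_2 − 2.3094·e_1 = (2.3333, 0.2222, -2.5556, 3.5556).
‖u_2‖ = 4.9666, so e_2 = (0.4698, 0.0447, -0.5146, 0.7159).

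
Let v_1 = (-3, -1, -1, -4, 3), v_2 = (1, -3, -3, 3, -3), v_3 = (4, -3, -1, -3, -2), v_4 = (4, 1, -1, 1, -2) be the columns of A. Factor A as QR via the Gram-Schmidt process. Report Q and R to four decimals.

Q = [[-0.5000, -0.0945, 0.6968, 0.3088], [-0.1667, -0.6614, -0.2678, 0.5842], [-0.1667, -0.6614, 0.0765, -0.7246], [-0.6667, 0.1890, -0.6285, -0.0559], [0.5000, -0.2835, -0.2049, 0.1875]], R = [[6.0000, -3.0000, -0.3333, -3.6667], [0.0000, 5.2915, 2.2678, 0.3780], [0.0000, 0.0000, 5.8091, 2.2242], [0.0000, 0.0000, 0.0000, 2.1132]]

v_1 = (-3, -1, -1, -4, 3); ‖v_1‖ = 6.0000, so q_1 = (-0.5000, -0.1667, -0.1667, -0.6667, 0.5000).
q_1·v_2 = (-0.5000)·1 + (-0.1667)·(-3) + (-0.1667)·(-3) + (-0.6667)·3 + 0.5000·(-3) = -3.0000.
u_2 = v_2 + 3.0000·q_1 = (-0.5000, -3.5000, -3.5000, 1.0000, -1.5000).
‖u_2‖ = 5.2915, so q_2 = (-0.0945, -0.6614, -0.6614, 0.1890, -0.2835).
q_1·v_3 = (-0.5000)·4 + (-0.1667)·(-3) + (-0.1667)·(-1) + (-0.6667)·(-3) + 0.5000·(-2) = -0.3333; q_2·v_3 = (-0.0945)·4 + (-0.6614)·(-3) + (-0.6614)·(-1) + 0.1890·(-3) + (-0.2835)·(-2) = 2.2678.
u_3 = v_3 + 0.3333·q_1 − 2.2678·q_2 = (4.0476, -1.5556, 0.4444, -3.6508, -1.1905).
‖u_3‖ = 5.8091, so q_3 = (0.6968, -0.2678, 0.0765, -0.6285, -0.2049).
q_1·v_4 = (-0.5000)·4 + (-0.1667)·1 + (-0.1667)·(-1) + (-0.6667)·1 + 0.5000·(-2) = -3.6667; q_2·v_4 = (-0.0945)·4 + (-0.6614)·1 + (-0.6614)·(-1) + 0.1890·1 + (-0.2835)·(-2) = 0.3780; q_3·v_4 = 0.6968·4 + (-0.2678)·1 + 0.0765·(-1) + (-0.6285)·1 + (-0.2049)·(-2) = 2.2242.
u_4 = v_4 + 3.6667·q_1 − 0.3780·q_2 − 2.2242·q_3 = (0.6526, 1.2345, -1.5313, -0.1181, 0.3963).
‖u_4‖ = 2.1132, so q_4 = (0.3088, 0.5842, -0.7246, -0.0559, 0.1875).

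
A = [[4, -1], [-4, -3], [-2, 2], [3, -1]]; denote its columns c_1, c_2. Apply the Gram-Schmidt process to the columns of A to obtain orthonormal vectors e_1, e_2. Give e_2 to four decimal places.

e_2 = (-0.2814, -0.7522, 0.5283, -0.2756)

c_1 = (4, -4, -2, 3); ‖c_1‖ = 6.7082, so e_1 = (0.5963, -0.5963, -0.2981, 0.4472).
e_1·c_2 = 0.5963·(-1) + (-0.5963)·(-3) + (-0.2981)·2 + 0.4472·(-1) = 0.1491.
u_2 = c_2 − 0.1491·e_1 = (-1.0889, -2.9111, 2.0444, -1.0667).
‖u_2‖ = 3.8701, so e_2 = (-0.2814, -0.7522, 0.5283, -0.2756).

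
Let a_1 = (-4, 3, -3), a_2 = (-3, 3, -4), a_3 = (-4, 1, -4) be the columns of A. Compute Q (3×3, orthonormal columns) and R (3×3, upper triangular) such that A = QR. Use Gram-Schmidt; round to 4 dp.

a_1 = (-4, 3, -3); ‖a_1‖ = 5.8310, so e_1 = (-0.6860, 0.5145, -0.5145).
e_1·a_2 = (-0.6860)·(-3) + 0.5145·3 + (-0.5145)·(-4) = 5.6595.
u_2 = a_2 − 5.6595·e_1 = (0.8824, 0.0882, -1.0882).
‖u_2‖ = 1.4038, so e_2 = (0.6286, 0.0629, -0.7752).
e_1·a_3 = (-0.6860)·(-4) + 0.5145·1 + (-0.5145)·(-4) = 5.3165; e_2·a_3 = 0.6286·(-4) + 0.0629·1 + (-0.7752)·(-4) = 0.6495.
u_3 = a_3 − 5.3165·e_1 − 0.6495·e_2 = (-0.7612, -1.7761, -0.7612).
‖u_3‖ = 2.0769, so e_3 = (-0.3665, -0.8552, -0.3665).

Q = [[-0.6860, 0.6286, -0.3665], [0.5145, 0.0629, -0.8552], [-0.5145, -0.7752, -0.3665]], R = [[5.8310, 5.6595, 5.3165], [0.0000, 1.4038, 0.6495], [0.0000, 0.0000, 2.0769]]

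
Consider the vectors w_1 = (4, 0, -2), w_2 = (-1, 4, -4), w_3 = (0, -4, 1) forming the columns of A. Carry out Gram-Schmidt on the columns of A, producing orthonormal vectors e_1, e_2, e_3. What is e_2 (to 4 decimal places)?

e_1 = w_1/‖w_1‖ = (4, 0, -2)/4.4721 = (0.8944, 0.0000, -0.4472).
r_{12} = e_1·w_2 = 0.8944.
u_2 = w_2 − 0.8944·e_1 = (-1.8000, 4.0000, -3.6000).
‖u_2‖ = 5.6745, so e_2 = (-0.3172, 0.7049, -0.6344).

e_2 = (-0.3172, 0.7049, -0.6344)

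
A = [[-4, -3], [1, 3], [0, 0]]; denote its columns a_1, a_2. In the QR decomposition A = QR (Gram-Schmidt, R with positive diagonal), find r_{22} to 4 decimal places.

a_1 = (-4, 1, 0); ‖a_1‖ = 4.1231, so q_1 = (-0.9701, 0.2425, 0.0000).
q_1·a_2 = (-0.9701)·(-3) + 0.2425·3 + 0.0000·0 = 3.6380.
u_2 = a_2 − 3.6380·q_1 = (0.5294, 2.1176, 0.0000).
r_{22} = ‖u_2‖ = 2.1828.

r_{22} = 2.1828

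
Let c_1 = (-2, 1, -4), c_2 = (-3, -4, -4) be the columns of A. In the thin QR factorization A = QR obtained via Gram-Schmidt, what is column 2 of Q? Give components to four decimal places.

q_2 = (-0.2543, -0.9605, -0.1130)

q_1 = c_1/‖c_1‖ = (-2, 1, -4)/4.5826 = (-0.4364, 0.2182, -0.8729).
r_{12} = q_1·c_2 = 3.9279.
u_2 = c_2 − 3.9279·q_1 = (-1.2857, -4.8571, -0.5714).
‖u_2‖ = 5.0568, so q_2 = (-0.2543, -0.9605, -0.1130).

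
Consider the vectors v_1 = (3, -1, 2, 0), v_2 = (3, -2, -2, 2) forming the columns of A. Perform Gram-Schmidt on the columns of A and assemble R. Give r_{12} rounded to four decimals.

r_{12} = 1.8708

e_1 = v_1/‖v_1‖ = (3, -1, 2, 0)/3.7417 = (0.8018, -0.2673, 0.5345, 0.0000).
r_{12} = e_1·v_2 = 1.8708.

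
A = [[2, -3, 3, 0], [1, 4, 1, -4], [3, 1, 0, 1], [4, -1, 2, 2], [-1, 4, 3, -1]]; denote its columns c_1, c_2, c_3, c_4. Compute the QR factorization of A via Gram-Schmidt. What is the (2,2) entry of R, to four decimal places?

q_1 = c_1/‖c_1‖ = (2, 1, 3, 4, -1)/5.5678 = (0.3592, 0.1796, 0.5388, 0.7184, -0.1796).
r_{12} = q_1·c_2 = -1.2572.
u_2 = c_2 + 1.2572·q_1 = (-2.5484, 4.2258, 1.6774, -0.0968, 3.7742).
r_{22} = ‖u_2‖ = 6.4358.

r_{22} = 6.4358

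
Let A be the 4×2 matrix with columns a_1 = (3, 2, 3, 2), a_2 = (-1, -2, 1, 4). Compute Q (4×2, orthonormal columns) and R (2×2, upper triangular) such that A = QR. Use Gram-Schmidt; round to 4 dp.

a_1 = (3, 2, 3, 2); ‖a_1‖ = 5.0990, so e_1 = (0.5883, 0.3922, 0.5883, 0.3922).
e_1·a_2 = 0.5883·(-1) + 0.3922·(-2) + 0.5883·1 + 0.3922·4 = 0.7845.
u_2 = a_2 − 0.7845·e_1 = (-1.4615, -2.3077, 0.5385, 3.6923).
‖u_2‖ = 4.6244, so e_2 = (-0.3161, -0.4990, 0.1164, 0.7984).

Q = [[0.5883, -0.3161], [0.3922, -0.4990], [0.5883, 0.1164], [0.3922, 0.7984]], R = [[5.0990, 0.7845], [0.0000, 4.6244]]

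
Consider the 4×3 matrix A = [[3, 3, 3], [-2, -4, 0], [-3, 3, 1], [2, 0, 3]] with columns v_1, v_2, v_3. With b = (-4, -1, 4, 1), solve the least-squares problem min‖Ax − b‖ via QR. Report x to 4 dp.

e_1 = v_1/‖v_1‖ = (3, -2, -3, 2)/5.0990 = (0.5883, -0.3922, -0.5883, 0.3922).
r_{12} = e_1·v_2 = 1.5689.
u_2 = v_2 − 1.5689·e_1 = (2.0769, -3.3846, 3.9231, -0.6154).
‖u_2‖ = 5.6159, so e_2 = (0.3698, -0.6027, 0.6986, -0.1096).
r_{13} = e_1·v_3 = 2.3534; r_{23} = e_2·v_3 = 1.4793.
u_3 = v_3 − 2.3534·e_1 − 1.4793·e_2 = (1.0683, 1.8146, 1.3512, 2.2390).
‖u_3‖ = 3.3576, so e_3 = (0.3182, 0.5405, 0.4024, 0.6669).
Qᵀb = (-3.9223, 1.8080, 0.4635).
Back-substitute: x_3 = 0.4635/3.3576 = 0.1380.
x_2 = (1.8080 − 1.4793·0.1380)/5.6159 = 0.2856.
x_1 = (-3.9223 − 1.5689·0.2856 − 2.3534·0.1380)/5.0990 = -0.9208.

x = (-0.9208, 0.2856, 0.1380)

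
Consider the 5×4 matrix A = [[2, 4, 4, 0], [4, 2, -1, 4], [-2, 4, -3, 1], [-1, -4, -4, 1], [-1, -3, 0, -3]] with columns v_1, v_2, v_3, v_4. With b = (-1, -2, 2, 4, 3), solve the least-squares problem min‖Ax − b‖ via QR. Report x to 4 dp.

x = (0.4306, 0.1363, -1.0851, -1.1905)

v_1 = (2, 4, -2, -1, -1); ‖v_1‖ = 5.0990, so q_1 = (0.3922, 0.7845, -0.3922, -0.1961, -0.1961).
q_1·v_2 = 0.3922·4 + 0.7845·2 + (-0.3922)·4 + (-0.1961)·(-4) + (-0.1961)·(-3) = 2.9417.
u_2 = v_2 − 2.9417·q_1 = (2.8462, -0.3077, 5.1538, -3.4231, -2.4231).
‖u_2‖ = 7.2351, so q_2 = (0.3934, -0.0425, 0.7123, -0.4731, -0.3349).
q_1·v_3 = 0.3922·4 + 0.7845·(-1) + (-0.3922)·(-3) + (-0.1961)·(-4) + (-0.1961)·0 = 2.7456; q_2·v_3 = 0.3934·4 + (-0.0425)·(-1) + 0.7123·(-3) + (-0.4731)·(-4) + (-0.3349)·0 = 1.3715.
u_3 = v_3 − 2.7456·q_1 − 1.3715·q_2 = (2.3835, -3.0955, -2.9001, -2.8126, 0.9978).
‖u_3‖ = 5.7079, so q_3 = (0.4176, -0.5423, -0.5081, -0.4928, 0.1748).
q_1·v_4 = 0.3922·0 + 0.7845·4 + (-0.3922)·1 + (-0.1961)·1 + (-0.1961)·(-3) = 3.1379; q_2·v_4 = 0.3934·0 + (-0.0425)·4 + 0.7123·1 + (-0.4731)·1 + (-0.3349)·(-3) = 1.0738; q_3·v_4 = 0.4176·0 + (-0.5423)·4 + (-0.5081)·1 + (-0.4928)·1 + 0.1748·(-3) = -3.6945.
u_4 = v_4 − 3.1379·q_1 − 1.0738·q_2 + 3.6945·q_3 = (-0.1104, -0.4195, -0.4113, 0.3029, -1.3791).
‖u_4‖ = 1.5333, so q_4 = (-0.0720, -0.2736, -0.2682, 0.1976, -0.8994).
Qᵀb = (-4.1184, -1.7809, -1.7957, -1.8254).
Back-substitute: x_4 = -1.8254/1.5333 = -1.1905.
x_3 = (-1.7957 + 3.6945·(-1.1905))/5.7079 = -1.0851.
x_2 = (-1.7809 − 1.3715·(-1.0851) − 1.0738·(-1.1905))/7.2351 = 0.1363.
x_1 = (-4.1184 − 2.9417·0.1363 − 2.7456·(-1.0851) − 3.1379·(-1.1905))/5.0990 = 0.4306.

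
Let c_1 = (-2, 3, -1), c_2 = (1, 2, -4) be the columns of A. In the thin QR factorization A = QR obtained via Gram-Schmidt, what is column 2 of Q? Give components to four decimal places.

e_2 = (0.5287, 0.0705, -0.8459)

e_1 = c_1/‖c_1‖ = (-2, 3, -1)/3.7417 = (-0.5345, 0.8018, -0.2673).
r_{12} = e_1·c_2 = 2.1381.
u_2 = c_2 − 2.1381·e_1 = (2.1429, 0.2857, -3.4286).
‖u_2‖ = 4.0532, so e_2 = (0.5287, 0.0705, -0.8459).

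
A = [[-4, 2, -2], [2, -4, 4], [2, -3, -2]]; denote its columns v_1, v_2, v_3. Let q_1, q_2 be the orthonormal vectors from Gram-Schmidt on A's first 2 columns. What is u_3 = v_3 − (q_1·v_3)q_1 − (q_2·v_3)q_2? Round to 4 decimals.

u_3 = (-0.5660, 2.2642, -3.3962)

v_1 = (-4, 2, 2); ‖v_1‖ = 4.8990, so q_1 = (-0.8165, 0.4082, 0.4082).
q_1·v_2 = (-0.8165)·2 + 0.4082·(-4) + 0.4082·(-3) = -4.4907.
u_2 = v_2 + 4.4907·q_1 = (-1.6667, -2.1667, -1.1667).
‖u_2‖ = 2.9721, so q_2 = (-0.5608, -0.7290, -0.3925).
q_1·v_3 = (-0.8165)·(-2) + 0.4082·4 + 0.4082·(-2) = 2.4495; q_2·v_3 = (-0.5608)·(-2) + (-0.7290)·4 + (-0.3925)·(-2) = -1.0094.
u_3 = v_3 − 2.4495·q_1 + 1.0094·q_2 = (-0.5660, 2.2642, -3.3962).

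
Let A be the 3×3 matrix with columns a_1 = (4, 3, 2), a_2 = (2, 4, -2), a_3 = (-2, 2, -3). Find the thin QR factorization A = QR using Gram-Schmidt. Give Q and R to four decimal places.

a_1 = (4, 3, 2); ‖a_1‖ = 5.3852, so e_1 = (0.7428, 0.5571, 0.3714).
e_1·a_2 = 0.7428·2 + 0.5571·4 + 0.3714·(-2) = 2.9711.
u_2 = a_2 − 2.9711·e_1 = (-0.2069, 2.3448, -3.1034).
‖u_2‖ = 3.8952, so e_2 = (-0.0531, 0.6020, -0.7967).
e_1·a_3 = 0.7428·(-2) + 0.5571·2 + 0.3714·(-3) = -1.4856; e_2·a_3 = (-0.0531)·(-2) + 0.6020·2 + (-0.7967)·(-3) = 3.7004.
u_3 = a_3 + 1.4856·e_1 − 3.7004·e_2 = (-0.7000, 0.6000, 0.5000).
‖u_3‖ = 1.0488, so e_3 = (-0.6674, 0.5721, 0.4767).

Q = [[0.7428, -0.0531, -0.6674], [0.5571, 0.6020, 0.5721], [0.3714, -0.7967, 0.4767]], R = [[5.3852, 2.9711, -1.4856], [0.0000, 3.8952, 3.7004], [0.0000, 0.0000, 1.0488]]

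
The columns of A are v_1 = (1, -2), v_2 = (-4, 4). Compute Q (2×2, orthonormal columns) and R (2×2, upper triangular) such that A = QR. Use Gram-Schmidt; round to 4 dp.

e_1 = v_1/‖v_1‖ = (1, -2)/2.2361 = (0.4472, -0.8944).
r_{12} = e_1·v_2 = -5.3666.
u_2 = v_2 + 5.3666·e_1 = (-1.6000, -0.8000).
‖u_2‖ = 1.7889, so e_2 = (-0.8944, -0.4472).

Q = [[0.4472, -0.8944], [-0.8944, -0.4472]], R = [[2.2361, -5.3666], [0.0000, 1.7889]]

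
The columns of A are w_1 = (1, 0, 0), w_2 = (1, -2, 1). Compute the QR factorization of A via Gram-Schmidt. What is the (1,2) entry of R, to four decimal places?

w_1 = (1, 0, 0); ‖w_1‖ = 1.0000, so e_1 = (1.0000, 0.0000, 0.0000).
r_{12} = e_1·w_2 = 1.0000.

r_{12} = 1.0000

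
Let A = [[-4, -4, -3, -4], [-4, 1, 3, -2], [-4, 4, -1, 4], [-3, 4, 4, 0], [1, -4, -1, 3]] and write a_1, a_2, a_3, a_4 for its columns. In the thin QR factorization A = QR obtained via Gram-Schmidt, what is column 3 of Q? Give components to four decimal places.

e_3 = (-0.2254, 0.5562, -0.6251, 0.4583, 0.1976)

a_1 = (-4, -4, -4, -3, 1); ‖a_1‖ = 7.6158, so e_1 = (-0.5252, -0.5252, -0.5252, -0.3939, 0.1313).
e_1·a_2 = (-0.5252)·(-4) + (-0.5252)·1 + (-0.5252)·4 + (-0.3939)·4 + 0.1313·(-4) = -2.6261.
u_2 = a_2 + 2.6261·e_1 = (-5.3793, -0.3793, 2.6207, 2.9655, -3.6552).
‖u_2‖ = 7.6226, so e_2 = (-0.7057, -0.0498, 0.3438, 0.3890, -0.4795).
e_1·a_3 = (-0.5252)·(-3) + (-0.5252)·3 + (-0.5252)·(-1) + (-0.3939)·4 + 0.1313·(-1) = -1.1818; e_2·a_3 = (-0.7057)·(-3) + (-0.0498)·3 + 0.3438·(-1) + 0.3890·4 + (-0.4795)·(-1) = 3.6597.
u_3 = a_3 + 1.1818·e_1 − 3.6597·e_2 = (-1.0380, 2.5614, -2.8789, 2.1107, 0.9101).
‖u_3‖ = 4.6054, so e_3 = (-0.2254, 0.5562, -0.6251, 0.4583, 0.1976).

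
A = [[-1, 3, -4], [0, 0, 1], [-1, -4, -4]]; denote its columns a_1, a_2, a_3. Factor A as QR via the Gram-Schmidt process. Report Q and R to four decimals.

a_1 = (-1, 0, -1); ‖a_1‖ = 1.4142, so q_1 = (-0.7071, 0.0000, -0.7071).
q_1·a_2 = (-0.7071)·3 + 0.0000·0 + (-0.7071)·(-4) = 0.7071.
u_2 = a_2 − 0.7071·q_1 = (3.5000, 0.0000, -3.5000).
‖u_2‖ = 4.9497, so q_2 = (0.7071, 0.0000, -0.7071).
q_1·a_3 = (-0.7071)·(-4) + 0.0000·1 + (-0.7071)·(-4) = 5.6569; q_2·a_3 = 0.7071·(-4) + 0.0000·1 + (-0.7071)·(-4) = 0.0000.
u_3 = a_3 − 5.6569·q_1 + 0.0000·q_2 = (0.0000, 1.0000, 0.0000).
‖u_3‖ = 1.0000, so q_3 = (0.0000, 1.0000, 0.0000).

Q = [[-0.7071, 0.7071, 0.0000], [0.0000, 0.0000, 1.0000], [-0.7071, -0.7071, 0.0000]], R = [[1.4142, 0.7071, 5.6569], [0.0000, 4.9497, 0.0000], [0.0000, 0.0000, 1.0000]]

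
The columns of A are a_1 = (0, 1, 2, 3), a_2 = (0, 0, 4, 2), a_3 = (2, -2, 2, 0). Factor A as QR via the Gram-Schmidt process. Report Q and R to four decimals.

Q = [[0.0000, 0.0000, 0.8367], [0.2673, -0.4082, -0.4781], [0.5345, 0.8165, -0.1195], [0.8018, -0.4082, 0.2390]], R = [[3.7417, 3.7417, 0.5345], [0.0000, 2.4495, 2.4495], [0.0000, 0.0000, 2.3905]]

a_1 = (0, 1, 2, 3); ‖a_1‖ = 3.7417, so q_1 = (0.0000, 0.2673, 0.5345, 0.8018).
q_1·a_2 = 0.0000·0 + 0.2673·0 + 0.5345·4 + 0.8018·2 = 3.7417.
u_2 = a_2 − 3.7417·q_1 = (0.0000, -1.0000, 2.0000, -1.0000).
‖u_2‖ = 2.4495, so q_2 = (0.0000, -0.4082, 0.8165, -0.4082).
q_1·a_3 = 0.0000·2 + 0.2673·(-2) + 0.5345·2 + 0.8018·0 = 0.5345; q_2·a_3 = 0.0000·2 + (-0.4082)·(-2) + 0.8165·2 + (-0.4082)·0 = 2.4495.
u_3 = a_3 − 0.5345·q_1 − 2.4495·q_2 = (2.0000, -1.1429, -0.2857, 0.5714).
‖u_3‖ = 2.3905, so q_3 = (0.8367, -0.4781, -0.1195, 0.2390).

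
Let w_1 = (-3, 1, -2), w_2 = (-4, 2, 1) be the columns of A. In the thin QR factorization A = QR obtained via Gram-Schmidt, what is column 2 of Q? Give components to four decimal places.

w_1 = (-3, 1, -2); ‖w_1‖ = 3.7417, so q_1 = (-0.8018, 0.2673, -0.5345).
q_1·w_2 = (-0.8018)·(-4) + 0.2673·2 + (-0.5345)·1 = 3.2071.
u_2 = w_2 − 3.2071·q_1 = (-1.4286, 1.1429, 2.7143).
‖u_2‖ = 3.2733, so q_2 = (-0.4364, 0.3491, 0.8292).

q_2 = (-0.4364, 0.3491, 0.8292)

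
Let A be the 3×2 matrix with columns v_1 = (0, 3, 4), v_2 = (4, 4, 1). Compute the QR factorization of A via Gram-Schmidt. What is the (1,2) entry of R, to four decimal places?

v_1 = (0, 3, 4); ‖v_1‖ = 5.0000, so q_1 = (0.0000, 0.6000, 0.8000).
r_{12} = q_1·v_2 = 3.2000.

r_{12} = 3.2000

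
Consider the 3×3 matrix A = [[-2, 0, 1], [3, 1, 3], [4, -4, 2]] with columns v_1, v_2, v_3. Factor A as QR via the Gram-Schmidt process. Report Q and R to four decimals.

Q = [[-0.3714, -0.2682, 0.8889], [0.5571, 0.7015, 0.4444], [0.7428, -0.6603, 0.1111]], R = [[5.3852, -2.4140, 2.7854], [0.0000, 3.3425, 0.5158], [0.0000, 0.0000, 2.4444]]

q_1 = v_1/‖v_1‖ = (-2, 3, 4)/5.3852 = (-0.3714, 0.5571, 0.7428).
r_{12} = q_1·v_2 = -2.4140.
u_2 = v_2 + 2.4140·q_1 = (-0.8966, 2.3448, -2.2069).
‖u_2‖ = 3.3425, so q_2 = (-0.2682, 0.7015, -0.6603).
r_{13} = q_1·v_3 = 2.7854; r_{23} = q_2·v_3 = 0.5158.
u_3 = v_3 − 2.7854·q_1 − 0.5158·q_2 = (2.1728, 1.0864, 0.2716).
‖u_3‖ = 2.4444, so q_3 = (0.8889, 0.4444, 0.1111).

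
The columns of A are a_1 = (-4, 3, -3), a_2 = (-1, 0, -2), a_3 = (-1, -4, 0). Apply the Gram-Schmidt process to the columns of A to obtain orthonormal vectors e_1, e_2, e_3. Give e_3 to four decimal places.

e_3 = (-0.7171, -0.5976, 0.3586)

a_1 = (-4, 3, -3); ‖a_1‖ = 5.8310, so e_1 = (-0.6860, 0.5145, -0.5145).
e_1·a_2 = (-0.6860)·(-1) + 0.5145·0 + (-0.5145)·(-2) = 1.7150.
u_2 = a_2 − 1.7150·e_1 = (0.1765, -0.8824, -1.1176).
‖u_2‖ = 1.4349, so e_2 = (0.1230, -0.6149, -0.7789).
e_1·a_3 = (-0.6860)·(-1) + 0.5145·(-4) + (-0.5145)·0 = -1.3720; e_2·a_3 = 0.1230·(-1) + (-0.6149)·(-4) + (-0.7789)·0 = 2.3368.
u_3 = a_3 + 1.3720·e_1 − 2.3368·e_2 = (-2.2286, -1.8571, 1.1143).
‖u_3‖ = 3.1076, so e_3 = (-0.7171, -0.5976, 0.3586).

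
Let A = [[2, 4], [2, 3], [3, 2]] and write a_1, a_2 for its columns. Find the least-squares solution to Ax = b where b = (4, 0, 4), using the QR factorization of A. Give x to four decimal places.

x = (1.0753, 0.0860)

e_1 = a_1/‖a_1‖ = (2, 2, 3)/4.1231 = (0.4851, 0.4851, 0.7276).
r_{12} = e_1·a_2 = 4.8507.
u_2 = a_2 − 4.8507·e_1 = (1.6471, 0.6471, -1.5294).
‖u_2‖ = 2.3389, so e_2 = (0.7042, 0.2766, -0.6539).
Qᵀb = (4.8507, 0.2012).
Back-substitute: x_2 = 0.2012/2.3389 = 0.0860.
x_1 = (4.8507 − 4.8507·0.0860)/4.1231 = 1.0753.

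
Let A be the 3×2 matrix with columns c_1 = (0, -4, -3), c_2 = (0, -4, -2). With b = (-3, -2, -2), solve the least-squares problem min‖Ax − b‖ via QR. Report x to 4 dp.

c_1 = (0, -4, -3); ‖c_1‖ = 5.0000, so q_1 = (0.0000, -0.8000, -0.6000).
q_1·c_2 = 0.0000·0 + (-0.8000)·(-4) + (-0.6000)·(-2) = 4.4000.
u_2 = c_2 − 4.4000·q_1 = (0.0000, -0.4800, 0.6400).
‖u_2‖ = 0.8000, so q_2 = (0.0000, -0.6000, 0.8000).
Qᵀb = (2.8000, -0.4000).
Back-substitute: x_2 = -0.4000/0.8000 = -0.5000.
x_1 = (2.8000 − 4.4000·(-0.5000))/5.0000 = 1.0000.

x = (1.0000, -0.5000)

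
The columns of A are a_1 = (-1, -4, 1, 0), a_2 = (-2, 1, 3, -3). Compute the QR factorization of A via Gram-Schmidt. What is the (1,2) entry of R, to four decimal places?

r_{12} = 0.2357

a_1 = (-1, -4, 1, 0); ‖a_1‖ = 4.2426, so q_1 = (-0.2357, -0.9428, 0.2357, 0.0000).
r_{12} = q_1·a_2 = 0.2357.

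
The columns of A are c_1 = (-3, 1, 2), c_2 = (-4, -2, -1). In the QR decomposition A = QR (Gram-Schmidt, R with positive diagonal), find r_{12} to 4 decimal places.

c_1 = (-3, 1, 2); ‖c_1‖ = 3.7417, so e_1 = (-0.8018, 0.2673, 0.5345).
r_{12} = e_1·c_2 = 2.1381.

r_{12} = 2.1381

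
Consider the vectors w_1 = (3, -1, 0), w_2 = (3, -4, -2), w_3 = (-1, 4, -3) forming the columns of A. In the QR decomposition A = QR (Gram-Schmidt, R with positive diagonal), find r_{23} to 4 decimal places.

r_{23} = -1.1212

q_1 = w_1/‖w_1‖ = (3, -1, 0)/3.1623 = (0.9487, -0.3162, 0.0000).
r_{12} = q_1·w_2 = 4.1110.
u_2 = w_2 − 4.1110·q_1 = (-0.9000, -2.7000, -2.0000).
‖u_2‖ = 3.4785, so q_2 = (-0.2587, -0.7762, -0.5750).
r_{23} = q_2·w_3 = -1.1212.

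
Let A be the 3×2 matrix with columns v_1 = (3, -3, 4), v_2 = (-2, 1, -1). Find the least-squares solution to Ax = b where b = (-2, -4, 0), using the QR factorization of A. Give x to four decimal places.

x = (1.0286, 2.2286)

q_1 = v_1/‖v_1‖ = (3, -3, 4)/5.8310 = (0.5145, -0.5145, 0.6860).
r_{12} = q_1·v_2 = -2.2295.
u_2 = v_2 + 2.2295·q_1 = (-0.8529, -0.1471, 0.5294).
‖u_2‖ = 1.0146, so q_2 = (-0.8407, -0.1449, 0.5218).
Qᵀb = (1.0290, 2.2611).
Back-substitute: x_2 = 2.2611/1.0146 = 2.2286.
x_1 = (1.0290 + 2.2295·2.2286)/5.8310 = 1.0286.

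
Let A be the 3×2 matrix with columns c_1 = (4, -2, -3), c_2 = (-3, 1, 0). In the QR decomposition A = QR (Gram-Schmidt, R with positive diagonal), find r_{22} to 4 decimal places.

q_1 = c_1/‖c_1‖ = (4, -2, -3)/5.3852 = (0.7428, -0.3714, -0.5571).
r_{12} = q_1·c_2 = -2.5997.
u_2 = c_2 + 2.5997·q_1 = (-1.0690, 0.0345, -1.4483).
r_{22} = ‖u_2‖ = 1.8004.

r_{22} = 1.8004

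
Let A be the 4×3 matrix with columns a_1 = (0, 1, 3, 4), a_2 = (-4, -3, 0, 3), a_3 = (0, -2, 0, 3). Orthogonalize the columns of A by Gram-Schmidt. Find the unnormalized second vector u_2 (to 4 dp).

u_2 = (-4.0000, -3.3462, -1.0385, 1.6154)

a_1 = (0, 1, 3, 4); ‖a_1‖ = 5.0990, so q_1 = (0.0000, 0.1961, 0.5883, 0.7845).
q_1·a_2 = 0.0000·(-4) + 0.1961·(-3) + 0.5883·0 + 0.7845·3 = 1.7650.
u_2 = a_2 − 1.7650·q_1 = (-4.0000, -3.3462, -1.0385, 1.6154).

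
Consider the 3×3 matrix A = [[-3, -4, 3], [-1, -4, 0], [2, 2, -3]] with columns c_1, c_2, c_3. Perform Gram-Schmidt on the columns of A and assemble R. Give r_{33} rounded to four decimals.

q_1 = c_1/‖c_1‖ = (-3, -1, 2)/3.7417 = (-0.8018, -0.2673, 0.5345).
r_{12} = q_1·c_2 = 5.3452.
u_2 = c_2 − 5.3452·q_1 = (0.2857, -2.5714, -0.8571).
‖u_2‖ = 2.7255, so q_2 = (0.1048, -0.9435, -0.3145).
r_{13} = q_1·c_3 = -4.0089; r_{23} = q_2·c_3 = 1.2579.
u_3 = c_3 + 4.0089·q_1 − 1.2579·q_2 = (-0.3462, 0.1154, -0.4615).
r_{33} = ‖u_3‖ = 0.5883.

r_{33} = 0.5883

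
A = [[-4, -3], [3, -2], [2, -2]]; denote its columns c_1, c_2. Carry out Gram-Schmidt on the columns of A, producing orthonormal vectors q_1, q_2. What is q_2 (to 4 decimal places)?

q_1 = c_1/‖c_1‖ = (-4, 3, 2)/5.3852 = (-0.7428, 0.5571, 0.3714).
r_{12} = q_1·c_2 = 0.3714.
u_2 = c_2 − 0.3714·q_1 = (-2.7241, -2.2069, -2.1379).
‖u_2‖ = 4.1063, so q_2 = (-0.6634, -0.5374, -0.5206).

q_2 = (-0.6634, -0.5374, -0.5206)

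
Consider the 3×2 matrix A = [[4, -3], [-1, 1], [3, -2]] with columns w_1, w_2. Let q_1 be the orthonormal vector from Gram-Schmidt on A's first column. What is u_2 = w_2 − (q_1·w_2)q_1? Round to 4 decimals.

u_2 = (-0.0769, 0.2692, 0.1923)

q_1 = w_1/‖w_1‖ = (4, -1, 3)/5.0990 = (0.7845, -0.1961, 0.5883).
r_{12} = q_1·w_2 = -3.7262.
u_2 = w_2 + 3.7262·q_1 = (-0.0769, 0.2692, 0.1923).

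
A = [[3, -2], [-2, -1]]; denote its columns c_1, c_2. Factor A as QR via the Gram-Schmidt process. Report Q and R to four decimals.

Q = [[0.8321, -0.5547], [-0.5547, -0.8321]], R = [[3.6056, -1.1094], [0.0000, 1.9415]]

c_1 = (3, -2); ‖c_1‖ = 3.6056, so q_1 = (0.8321, -0.5547).
q_1·c_2 = 0.8321·(-2) + (-0.5547)·(-1) = -1.1094.
u_2 = c_2 + 1.1094·q_1 = (-1.0769, -1.6154).
‖u_2‖ = 1.9415, so q_2 = (-0.5547, -0.8321).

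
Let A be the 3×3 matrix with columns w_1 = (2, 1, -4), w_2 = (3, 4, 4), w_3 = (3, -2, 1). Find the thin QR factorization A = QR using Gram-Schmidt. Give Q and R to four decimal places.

Q = [[0.4364, 0.5698, 0.6963], [0.2182, 0.6838, -0.6963], [-0.8729, 0.4558, 0.1741]], R = [[4.5826, -1.3093, 0.0000], [0.0000, 6.2678, 0.7977], [0.0000, 0.0000, 3.6556]]

w_1 = (2, 1, -4); ‖w_1‖ = 4.5826, so e_1 = (0.4364, 0.2182, -0.8729).
e_1·w_2 = 0.4364·3 + 0.2182·4 + (-0.8729)·4 = -1.3093.
u_2 = w_2 + 1.3093·e_1 = (3.5714, 4.2857, 2.8571).
‖u_2‖ = 6.2678, so e_2 = (0.5698, 0.6838, 0.4558).
e_1·w_3 = 0.4364·3 + 0.2182·(-2) + (-0.8729)·1 = 0.0000; e_2·w_3 = 0.5698·3 + 0.6838·(-2) + 0.4558·1 = 0.7977.
u_3 = w_3 − 0.0000·e_1 − 0.7977·e_2 = (2.5455, -2.5455, 0.6364).
‖u_3‖ = 3.6556, so e_3 = (0.6963, -0.6963, 0.1741).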